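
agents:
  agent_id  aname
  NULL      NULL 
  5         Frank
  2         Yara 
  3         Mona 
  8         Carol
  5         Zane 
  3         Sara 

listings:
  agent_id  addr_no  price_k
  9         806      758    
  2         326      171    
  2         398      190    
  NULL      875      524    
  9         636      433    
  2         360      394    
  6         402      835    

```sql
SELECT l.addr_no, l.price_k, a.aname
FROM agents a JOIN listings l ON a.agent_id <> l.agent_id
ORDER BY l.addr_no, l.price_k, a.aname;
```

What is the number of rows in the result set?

33

INNER JOIN keeps only pairs where the ON condition holds.
Matching on a.agent_id <> l.agent_id. A NULL in a compared column never satisfies the condition.
- agent_id=NULL: no matching l row, dropped.
- agent_id=5: 6 matching l row(s), so 6 row(s) emitted.
- agent_id=2: 3 matching l row(s), so 3 row(s) emitted.
- agent_id=3: 6 matching l row(s), so 6 row(s) emitted.
- agent_id=8: 6 matching l row(s), so 6 row(s) emitted.
- agent_id=5: 6 matching l row(s), so 6 row(s) emitted.
- agent_id=3: 6 matching l row(s), so 6 row(s) emitted.
Total: 33 rows.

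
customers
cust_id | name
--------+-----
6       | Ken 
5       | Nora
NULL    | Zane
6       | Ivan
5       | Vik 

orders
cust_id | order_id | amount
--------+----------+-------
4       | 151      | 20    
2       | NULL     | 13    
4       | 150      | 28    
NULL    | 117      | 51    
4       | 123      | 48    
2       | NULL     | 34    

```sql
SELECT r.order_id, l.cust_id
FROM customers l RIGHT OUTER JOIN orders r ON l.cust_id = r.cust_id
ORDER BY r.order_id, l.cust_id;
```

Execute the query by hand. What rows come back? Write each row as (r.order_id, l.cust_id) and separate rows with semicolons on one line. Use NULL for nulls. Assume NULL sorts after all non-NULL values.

RIGHT JOIN keeps every row from `orders`; unmatched rows get NULL for `customers`'s columns.
Matching on l.cust_id = r.cust_id. A NULL in a compared column never satisfies the condition.
Matched pairs: 0; unmatched r rows kept: 6.

(117, NULL); (123, NULL); (150, NULL); (151, NULL); (NULL, NULL); (NULL, NULL)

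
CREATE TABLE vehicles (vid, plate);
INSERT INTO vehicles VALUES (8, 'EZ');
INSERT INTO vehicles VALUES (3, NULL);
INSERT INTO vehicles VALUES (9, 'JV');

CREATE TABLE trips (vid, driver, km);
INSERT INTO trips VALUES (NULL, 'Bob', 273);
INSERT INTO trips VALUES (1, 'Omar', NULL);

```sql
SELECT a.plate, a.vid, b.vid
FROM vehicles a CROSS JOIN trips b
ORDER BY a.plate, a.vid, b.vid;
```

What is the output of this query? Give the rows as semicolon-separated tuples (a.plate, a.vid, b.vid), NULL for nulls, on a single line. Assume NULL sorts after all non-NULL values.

(EZ, 8, 1); (EZ, 8, NULL); (JV, 9, 1); (JV, 9, NULL); (NULL, 3, 1); (NULL, 3, NULL)

CROSS JOIN pairs every row of `vehicles` with every row of `trips`: 3 × 2 = 6 rows.
After projecting and ordering:
a.plate | a.vid | b.vid
EZ | 8 | 1
EZ | 8 | NULL
JV | 9 | 1
JV | 9 | NULL
NULL | 3 | 1
NULL | 3 | NULL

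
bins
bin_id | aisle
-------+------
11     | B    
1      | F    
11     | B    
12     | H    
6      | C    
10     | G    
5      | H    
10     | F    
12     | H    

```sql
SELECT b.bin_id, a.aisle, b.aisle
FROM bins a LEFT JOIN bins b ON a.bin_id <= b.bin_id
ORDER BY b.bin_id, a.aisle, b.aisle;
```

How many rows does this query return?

LEFT JOIN keeps every row from `bins a`; unmatched rows get NULL for `bins b`'s columns.
Matching on a.bin_id <= b.bin_id.
- a[0] bin_id=11 → 4 match(es) in b → 4 row(s).
- a[1] bin_id=1 → 9 match(es) in b → 9 row(s).
- a[2] bin_id=11 → 4 match(es) in b → 4 row(s).
- a[3] bin_id=12 → 2 match(es) in b → 2 row(s).
- a[4] bin_id=6 → 7 match(es) in b → 7 row(s).
- a[5] bin_id=10 → 6 match(es) in b → 6 row(s).
- a[6] bin_id=5 → 8 match(es) in b → 8 row(s).
- a[7] bin_id=10 → 6 match(es) in b → 6 row(s).
- a[8] bin_id=12 → 2 match(es) in b → 2 row(s).
Total: 48 rows.

48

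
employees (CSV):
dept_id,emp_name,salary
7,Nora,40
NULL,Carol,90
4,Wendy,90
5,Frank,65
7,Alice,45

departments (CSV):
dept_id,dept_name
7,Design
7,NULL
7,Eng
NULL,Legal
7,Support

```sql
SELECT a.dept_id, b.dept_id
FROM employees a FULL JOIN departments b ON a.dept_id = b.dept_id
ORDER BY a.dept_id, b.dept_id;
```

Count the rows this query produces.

FULL OUTER JOIN keeps every row from both sides; unmatched rows get NULL for the other side's columns.
Matching on a.dept_id = b.dept_id. A NULL in a compared column never satisfies the condition.
- a (dept_id=7) pairs with 4 row(s) of b.
- a (dept_id=NULL) has no partner → padded with NULL.
- a (dept_id=4) has no partner → padded with NULL.
- a (dept_id=5) has no partner → padded with NULL.
- a (dept_id=7) pairs with 4 row(s) of b.
- plus 1 unmatched b row(s), each kept with NULL a columns.
Total: 8 matched + 4 padded = 12 rows.

12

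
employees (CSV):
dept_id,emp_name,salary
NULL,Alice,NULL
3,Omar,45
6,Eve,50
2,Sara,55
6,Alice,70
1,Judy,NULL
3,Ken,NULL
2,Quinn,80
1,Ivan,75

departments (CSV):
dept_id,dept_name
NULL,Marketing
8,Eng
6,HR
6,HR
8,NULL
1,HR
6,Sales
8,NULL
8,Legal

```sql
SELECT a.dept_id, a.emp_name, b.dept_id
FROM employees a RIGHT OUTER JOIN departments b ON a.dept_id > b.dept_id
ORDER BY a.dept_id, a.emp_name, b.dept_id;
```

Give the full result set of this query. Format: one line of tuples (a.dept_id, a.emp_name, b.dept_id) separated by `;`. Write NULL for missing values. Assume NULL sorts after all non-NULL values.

RIGHT JOIN keeps every row from `departments`; unmatched rows get NULL for `employees`'s columns.
Matching on a.dept_id > b.dept_id. A NULL in a compared column never satisfies the condition.
Matched pairs: 6; unmatched b rows kept: 8.

(2, Quinn, 1); (2, Sara, 1); (3, Ken, 1); (3, Omar, 1); (6, Alice, 1); (6, Eve, 1); (NULL, NULL, 6); (NULL, NULL, 6); (NULL, NULL, 6); (NULL, NULL, 8); (NULL, NULL, 8); (NULL, NULL, 8); (NULL, NULL, 8); (NULL, NULL, NULL)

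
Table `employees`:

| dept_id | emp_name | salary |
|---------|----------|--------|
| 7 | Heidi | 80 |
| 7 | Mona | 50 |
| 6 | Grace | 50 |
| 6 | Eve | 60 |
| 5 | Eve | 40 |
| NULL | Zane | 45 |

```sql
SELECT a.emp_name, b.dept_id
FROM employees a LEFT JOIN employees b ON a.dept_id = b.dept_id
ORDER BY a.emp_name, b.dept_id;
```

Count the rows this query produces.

10

LEFT JOIN keeps every row from `employees a`; unmatched rows get NULL for `employees b`'s columns.
Matching on a.dept_id = b.dept_id. A NULL in a compared column never satisfies the condition.
- dept_id=7: 2 matching b row(s), so 2 row(s) emitted.
- dept_id=7: 2 matching b row(s), so 2 row(s) emitted.
- dept_id=6: 2 matching b row(s), so 2 row(s) emitted.
- dept_id=6: 2 matching b row(s), so 2 row(s) emitted.
- dept_id=5: 1 matching b row(s), so 1 row(s) emitted.
- dept_id=NULL: no b row matches, row kept with b columns NULL.
Total: 9 matched + 1 padded = 10 rows.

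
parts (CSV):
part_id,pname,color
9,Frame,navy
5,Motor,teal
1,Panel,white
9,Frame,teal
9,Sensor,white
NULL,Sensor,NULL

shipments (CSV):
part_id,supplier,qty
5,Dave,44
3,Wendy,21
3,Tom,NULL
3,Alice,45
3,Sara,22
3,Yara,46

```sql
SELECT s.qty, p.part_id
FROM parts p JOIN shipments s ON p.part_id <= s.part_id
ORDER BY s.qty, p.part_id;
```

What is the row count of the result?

7

INNER JOIN keeps only pairs where the ON condition holds.
Matching on p.part_id <= s.part_id. A NULL in a compared column never satisfies the condition.
- p row (part_id=9): no match → dropped.
- p row (part_id=5): matches 1 s row(s) → 1 output row(s).
- p row (part_id=1): matches 6 s row(s) → 6 output row(s).
- p row (part_id=9): no match → dropped.
- p row (part_id=9): no match → dropped.
- p row (part_id=NULL): no match → dropped.
Total: 7 rows.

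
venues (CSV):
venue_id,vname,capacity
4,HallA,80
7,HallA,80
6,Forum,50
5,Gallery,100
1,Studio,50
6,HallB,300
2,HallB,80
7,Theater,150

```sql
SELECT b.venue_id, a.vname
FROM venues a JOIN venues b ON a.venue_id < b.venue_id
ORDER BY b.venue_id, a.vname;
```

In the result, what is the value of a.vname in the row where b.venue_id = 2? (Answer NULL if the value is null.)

INNER JOIN keeps only pairs where the ON condition holds.
Matching on a.venue_id < b.venue_id.
Matched pairs: 26.

Studio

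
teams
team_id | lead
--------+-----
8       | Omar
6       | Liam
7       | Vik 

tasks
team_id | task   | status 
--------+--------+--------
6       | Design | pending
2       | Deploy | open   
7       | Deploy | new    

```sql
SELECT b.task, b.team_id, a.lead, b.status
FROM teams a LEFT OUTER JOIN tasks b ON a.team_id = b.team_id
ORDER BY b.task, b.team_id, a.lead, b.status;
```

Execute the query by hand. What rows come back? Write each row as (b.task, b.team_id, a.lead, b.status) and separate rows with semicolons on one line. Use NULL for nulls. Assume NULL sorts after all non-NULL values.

LEFT JOIN keeps every row from `teams`; unmatched rows get NULL for `tasks`'s columns.
Matching on a.team_id = b.team_id.
Matched pairs: 2; unmatched a rows kept: 1.

(Deploy, 7, Vik, new); (Design, 6, Liam, pending); (NULL, NULL, Omar, NULL)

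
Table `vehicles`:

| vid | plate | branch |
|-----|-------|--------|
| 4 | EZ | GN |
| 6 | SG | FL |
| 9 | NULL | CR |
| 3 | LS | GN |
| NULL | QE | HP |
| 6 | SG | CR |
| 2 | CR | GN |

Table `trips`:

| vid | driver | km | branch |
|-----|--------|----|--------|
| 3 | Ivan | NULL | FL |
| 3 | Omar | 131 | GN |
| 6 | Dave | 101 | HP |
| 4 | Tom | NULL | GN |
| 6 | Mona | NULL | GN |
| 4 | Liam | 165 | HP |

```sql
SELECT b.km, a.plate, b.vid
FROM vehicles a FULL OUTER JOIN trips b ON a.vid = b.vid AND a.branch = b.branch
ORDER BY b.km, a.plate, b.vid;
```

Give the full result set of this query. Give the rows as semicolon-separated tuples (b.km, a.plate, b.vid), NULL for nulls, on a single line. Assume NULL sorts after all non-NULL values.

(101, NULL, 6); (131, LS, 3); (165, NULL, 4); (NULL, CR, NULL); (NULL, EZ, 4); (NULL, QE, NULL); (NULL, SG, NULL); (NULL, SG, NULL); (NULL, NULL, 3); (NULL, NULL, 6); (NULL, NULL, NULL)

FULL OUTER JOIN keeps every row from both sides; unmatched rows get NULL for the other side's columns.
Matching on a.vid = b.vid AND a.branch = b.branch. A NULL in a compared column never satisfies the condition.
- a row (vid=4, branch=GN): matches 1 b row(s) → 1 output row(s).
- a row (vid=6, branch=FL): no match → kept, b columns NULL.
- a row (vid=9, branch=CR): no match → kept, b columns NULL.
- a row (vid=3, branch=GN): matches 1 b row(s) → 1 output row(s).
- a row (vid=NULL, branch=HP): no match → kept, b columns NULL.
- a row (vid=6, branch=CR): no match → kept, b columns NULL.
- a row (vid=2, branch=GN): no match → kept, b columns NULL.
- plus 4 unmatched b row(s), each kept with NULL a columns.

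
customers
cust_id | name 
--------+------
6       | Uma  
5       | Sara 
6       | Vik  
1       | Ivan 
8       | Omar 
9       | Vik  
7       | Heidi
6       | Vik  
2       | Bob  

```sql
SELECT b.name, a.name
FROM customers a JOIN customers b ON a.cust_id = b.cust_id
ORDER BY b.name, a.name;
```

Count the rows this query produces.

INNER JOIN keeps only pairs where the ON condition holds.
Matching on a.cust_id = b.cust_id.
- a row (cust_id=6): matches 3 b row(s) → 3 output row(s).
- a row (cust_id=5): matches 1 b row(s) → 1 output row(s).
- a row (cust_id=6): matches 3 b row(s) → 3 output row(s).
- a row (cust_id=1): matches 1 b row(s) → 1 output row(s).
- a row (cust_id=8): matches 1 b row(s) → 1 output row(s).
- a row (cust_id=9): matches 1 b row(s) → 1 output row(s).
- a row (cust_id=7): matches 1 b row(s) → 1 output row(s).
- a row (cust_id=6): matches 3 b row(s) → 3 output row(s).
- a row (cust_id=2): matches 1 b row(s) → 1 output row(s).
Total: 15 rows.

15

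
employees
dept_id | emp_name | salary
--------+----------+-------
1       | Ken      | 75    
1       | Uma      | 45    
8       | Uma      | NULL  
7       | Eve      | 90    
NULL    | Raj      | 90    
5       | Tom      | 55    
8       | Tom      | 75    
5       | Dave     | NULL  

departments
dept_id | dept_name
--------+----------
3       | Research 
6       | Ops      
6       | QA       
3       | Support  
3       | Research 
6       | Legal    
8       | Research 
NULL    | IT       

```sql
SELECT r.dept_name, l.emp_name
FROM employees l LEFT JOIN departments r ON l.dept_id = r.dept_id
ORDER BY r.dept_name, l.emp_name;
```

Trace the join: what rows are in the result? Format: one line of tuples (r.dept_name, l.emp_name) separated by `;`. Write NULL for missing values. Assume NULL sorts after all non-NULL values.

(Research, Tom); (Research, Uma); (NULL, Dave); (NULL, Eve); (NULL, Ken); (NULL, Raj); (NULL, Tom); (NULL, Uma)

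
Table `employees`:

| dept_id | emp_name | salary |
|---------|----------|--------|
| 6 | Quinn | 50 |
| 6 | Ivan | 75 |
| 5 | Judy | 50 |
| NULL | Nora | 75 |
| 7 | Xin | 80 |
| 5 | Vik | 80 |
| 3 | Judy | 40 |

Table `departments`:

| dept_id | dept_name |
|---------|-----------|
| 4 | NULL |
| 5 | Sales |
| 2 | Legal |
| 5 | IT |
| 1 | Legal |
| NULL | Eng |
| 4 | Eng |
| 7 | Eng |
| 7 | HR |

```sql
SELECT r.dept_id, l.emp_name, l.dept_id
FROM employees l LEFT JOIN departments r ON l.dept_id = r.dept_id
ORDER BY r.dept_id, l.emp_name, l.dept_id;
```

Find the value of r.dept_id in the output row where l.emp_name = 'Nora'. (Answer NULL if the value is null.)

NULL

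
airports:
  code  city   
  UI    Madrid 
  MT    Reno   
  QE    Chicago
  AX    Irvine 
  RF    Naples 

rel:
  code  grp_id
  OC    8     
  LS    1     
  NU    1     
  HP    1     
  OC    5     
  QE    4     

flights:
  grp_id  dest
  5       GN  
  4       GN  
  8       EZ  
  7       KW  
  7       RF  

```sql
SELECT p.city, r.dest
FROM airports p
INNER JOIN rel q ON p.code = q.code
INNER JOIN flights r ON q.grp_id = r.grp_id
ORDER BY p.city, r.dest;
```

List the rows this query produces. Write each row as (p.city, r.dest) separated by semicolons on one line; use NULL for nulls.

(Chicago, GN)

Evaluate left to right. First `airports p INNER JOIN rel q` on code: 1 row(s).
Then INNER JOIN `flights r` on grp_id: keep only rows whose q.grp_id appears in r.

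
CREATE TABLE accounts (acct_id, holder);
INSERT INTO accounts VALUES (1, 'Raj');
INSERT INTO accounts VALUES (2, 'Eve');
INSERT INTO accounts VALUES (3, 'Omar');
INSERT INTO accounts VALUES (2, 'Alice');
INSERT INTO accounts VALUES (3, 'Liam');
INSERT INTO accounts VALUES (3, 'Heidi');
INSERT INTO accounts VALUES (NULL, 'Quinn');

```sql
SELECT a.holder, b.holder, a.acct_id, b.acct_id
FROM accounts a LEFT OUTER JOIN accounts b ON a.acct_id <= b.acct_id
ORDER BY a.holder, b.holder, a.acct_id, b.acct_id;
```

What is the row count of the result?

LEFT JOIN keeps every row from `accounts a`; unmatched rows get NULL for `accounts b`'s columns.
Matching on a.acct_id <= b.acct_id. A NULL in a compared column never satisfies the condition.
- a (acct_id=1) pairs with 6 row(s) of b.
- a (acct_id=2) pairs with 5 row(s) of b.
- a (acct_id=3) pairs with 3 row(s) of b.
- a (acct_id=2) pairs with 5 row(s) of b.
- a (acct_id=3) pairs with 3 row(s) of b.
- a (acct_id=3) pairs with 3 row(s) of b.
- a (acct_id=NULL) has no partner → padded with NULL.
Total: 25 matched + 1 padded = 26 rows.

26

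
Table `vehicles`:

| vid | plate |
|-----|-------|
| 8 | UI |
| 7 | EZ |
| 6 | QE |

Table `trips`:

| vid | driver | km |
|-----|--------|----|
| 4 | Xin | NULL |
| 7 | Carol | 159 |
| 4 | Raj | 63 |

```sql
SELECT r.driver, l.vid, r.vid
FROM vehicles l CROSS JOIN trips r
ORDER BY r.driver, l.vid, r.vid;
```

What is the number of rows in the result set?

9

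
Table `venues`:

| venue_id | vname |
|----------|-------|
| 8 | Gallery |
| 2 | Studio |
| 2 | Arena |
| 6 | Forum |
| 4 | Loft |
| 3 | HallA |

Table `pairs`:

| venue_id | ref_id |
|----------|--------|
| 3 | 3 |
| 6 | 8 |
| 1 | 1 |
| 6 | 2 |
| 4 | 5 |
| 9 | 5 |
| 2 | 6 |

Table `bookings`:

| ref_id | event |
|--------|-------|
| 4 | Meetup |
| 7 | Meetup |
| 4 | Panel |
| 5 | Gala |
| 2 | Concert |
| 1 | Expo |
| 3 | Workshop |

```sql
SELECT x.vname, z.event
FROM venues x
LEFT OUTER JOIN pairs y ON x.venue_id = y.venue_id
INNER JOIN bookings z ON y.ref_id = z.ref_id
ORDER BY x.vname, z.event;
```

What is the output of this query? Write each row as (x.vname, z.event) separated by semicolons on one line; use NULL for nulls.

(Forum, Concert); (HallA, Workshop); (Loft, Gala)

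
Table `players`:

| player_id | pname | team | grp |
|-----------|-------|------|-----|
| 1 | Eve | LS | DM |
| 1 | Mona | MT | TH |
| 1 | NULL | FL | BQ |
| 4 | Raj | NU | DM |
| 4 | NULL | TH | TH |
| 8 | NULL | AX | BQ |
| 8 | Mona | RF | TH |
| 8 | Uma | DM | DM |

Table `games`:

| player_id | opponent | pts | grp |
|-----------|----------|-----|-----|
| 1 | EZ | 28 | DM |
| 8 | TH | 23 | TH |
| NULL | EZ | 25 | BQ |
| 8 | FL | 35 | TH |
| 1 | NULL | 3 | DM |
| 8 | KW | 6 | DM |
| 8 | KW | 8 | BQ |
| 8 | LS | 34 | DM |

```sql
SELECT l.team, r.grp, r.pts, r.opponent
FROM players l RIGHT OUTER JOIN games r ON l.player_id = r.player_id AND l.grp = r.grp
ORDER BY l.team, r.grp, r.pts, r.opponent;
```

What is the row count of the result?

RIGHT JOIN keeps every row from `games`; unmatched rows get NULL for `players`'s columns.
Matching on l.player_id = r.player_id AND l.grp = r.grp. A NULL in a compared column never satisfies the condition.
- l (player_id=1, grp=DM) pairs with 2 row(s) of r.
- l (player_id=1, grp=TH) has no partner in r.
- l (player_id=1, grp=BQ) has no partner in r.
- l (player_id=4, grp=DM) has no partner in r.
- l (player_id=4, grp=TH) has no partner in r.
- l (player_id=8, grp=BQ) pairs with 1 row(s) of r.
- l (player_id=8, grp=TH) pairs with 2 row(s) of r.
- l (player_id=8, grp=DM) pairs with 2 row(s) of r.
- 1 r row(s) had no l match → kept, l columns NULL.
Total: 7 matched + 1 padded = 8 rows.

8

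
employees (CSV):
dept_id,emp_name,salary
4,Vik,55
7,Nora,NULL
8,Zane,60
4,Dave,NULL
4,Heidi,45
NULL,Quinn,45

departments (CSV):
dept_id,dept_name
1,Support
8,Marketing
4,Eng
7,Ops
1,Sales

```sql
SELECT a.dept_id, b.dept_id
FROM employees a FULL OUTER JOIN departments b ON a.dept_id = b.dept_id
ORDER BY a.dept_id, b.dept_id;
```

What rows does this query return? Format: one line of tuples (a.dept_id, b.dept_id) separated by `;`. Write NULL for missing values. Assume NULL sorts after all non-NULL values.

(4, 4); (4, 4); (4, 4); (7, 7); (8, 8); (NULL, 1); (NULL, 1); (NULL, NULL)

FULL OUTER JOIN keeps every row from both sides; unmatched rows get NULL for the other side's columns.
Matching on a.dept_id = b.dept_id. A NULL in a compared column never satisfies the condition.
Matched pairs: 5; unmatched a rows kept: 1; unmatched b rows kept: 2.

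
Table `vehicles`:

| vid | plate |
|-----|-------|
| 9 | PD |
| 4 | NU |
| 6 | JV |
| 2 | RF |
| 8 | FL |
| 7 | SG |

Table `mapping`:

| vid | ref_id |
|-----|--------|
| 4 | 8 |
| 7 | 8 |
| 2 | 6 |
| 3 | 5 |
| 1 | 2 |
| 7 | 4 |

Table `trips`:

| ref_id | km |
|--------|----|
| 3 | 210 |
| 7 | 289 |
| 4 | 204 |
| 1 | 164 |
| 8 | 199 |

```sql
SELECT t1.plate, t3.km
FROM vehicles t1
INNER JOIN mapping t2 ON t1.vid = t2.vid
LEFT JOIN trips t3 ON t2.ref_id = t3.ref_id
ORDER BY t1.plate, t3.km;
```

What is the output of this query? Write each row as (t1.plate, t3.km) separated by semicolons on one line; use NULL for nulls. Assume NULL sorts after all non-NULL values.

(NU, 199); (RF, NULL); (SG, 199); (SG, 204)

Joins associate left-to-right: vehicles INNER JOIN mapping on vid gives 4 intermediate row(s).
Then LEFT JOIN `trips t3` on ref_id: each of those 4 rows is kept; rows whose t2.ref_id has no match in t3 get NULL for t3's columns.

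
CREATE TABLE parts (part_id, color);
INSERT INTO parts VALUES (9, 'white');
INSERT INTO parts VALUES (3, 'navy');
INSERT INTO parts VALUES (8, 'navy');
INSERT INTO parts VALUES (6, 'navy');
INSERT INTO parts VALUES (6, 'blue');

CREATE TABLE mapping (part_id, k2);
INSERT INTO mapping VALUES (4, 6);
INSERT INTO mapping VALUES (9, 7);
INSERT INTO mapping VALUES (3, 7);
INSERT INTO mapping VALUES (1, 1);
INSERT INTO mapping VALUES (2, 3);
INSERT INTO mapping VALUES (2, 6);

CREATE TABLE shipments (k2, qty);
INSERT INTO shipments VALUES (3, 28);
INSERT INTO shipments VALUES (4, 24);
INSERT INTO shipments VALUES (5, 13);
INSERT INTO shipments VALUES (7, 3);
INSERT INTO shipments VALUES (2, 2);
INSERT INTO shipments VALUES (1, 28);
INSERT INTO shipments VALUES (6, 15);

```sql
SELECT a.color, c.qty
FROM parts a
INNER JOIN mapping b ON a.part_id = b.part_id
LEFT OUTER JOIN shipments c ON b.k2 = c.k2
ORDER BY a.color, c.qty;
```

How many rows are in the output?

2

Joins associate left-to-right: parts INNER JOIN mapping on part_id gives 2 intermediate row(s).
Then LEFT JOIN `shipments c` on k2: each of those 2 rows is kept; rows whose b.k2 has no match in c get NULL for c's columns.
Result: 2 row(s).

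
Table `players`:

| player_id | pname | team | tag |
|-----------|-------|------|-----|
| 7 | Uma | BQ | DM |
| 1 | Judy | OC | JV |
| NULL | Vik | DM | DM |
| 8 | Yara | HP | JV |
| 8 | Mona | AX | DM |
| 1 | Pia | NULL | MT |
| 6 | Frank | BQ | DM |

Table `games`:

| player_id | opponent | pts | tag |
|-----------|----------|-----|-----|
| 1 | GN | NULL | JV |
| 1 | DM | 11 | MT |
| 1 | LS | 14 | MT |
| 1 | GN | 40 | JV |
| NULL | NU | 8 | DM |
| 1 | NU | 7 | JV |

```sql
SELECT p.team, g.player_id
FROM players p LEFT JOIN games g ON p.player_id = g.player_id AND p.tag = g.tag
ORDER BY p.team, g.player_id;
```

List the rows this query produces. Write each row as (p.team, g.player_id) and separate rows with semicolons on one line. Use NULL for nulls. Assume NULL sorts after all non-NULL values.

(AX, NULL); (BQ, NULL); (BQ, NULL); (DM, NULL); (HP, NULL); (OC, 1); (OC, 1); (OC, 1); (NULL, 1); (NULL, 1)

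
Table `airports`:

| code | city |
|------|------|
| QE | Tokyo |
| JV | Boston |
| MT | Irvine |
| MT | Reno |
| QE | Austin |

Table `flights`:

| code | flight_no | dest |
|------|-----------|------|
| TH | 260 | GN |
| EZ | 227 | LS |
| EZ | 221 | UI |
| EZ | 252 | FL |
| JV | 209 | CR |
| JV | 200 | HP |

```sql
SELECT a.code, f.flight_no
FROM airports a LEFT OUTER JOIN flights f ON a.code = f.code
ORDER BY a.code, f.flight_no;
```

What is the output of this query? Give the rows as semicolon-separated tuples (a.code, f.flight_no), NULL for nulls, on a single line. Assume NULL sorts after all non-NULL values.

(JV, 200); (JV, 209); (MT, NULL); (MT, NULL); (QE, NULL); (QE, NULL)

LEFT JOIN keeps every row from `airports`; unmatched rows get NULL for `flights`'s columns.
Matching on a.code = f.code.
- a row (code=QE): no match → kept, f columns NULL.
- a row (code=JV): matches 2 f row(s) → 2 output row(s).
- a row (code=MT): no match → kept, f columns NULL.
- a row (code=MT): no match → kept, f columns NULL.
- a row (code=QE): no match → kept, f columns NULL.
After projecting and ordering:
a.code | f.flight_no
JV | 200
JV | 209
MT | NULL
MT | NULL
QE | NULL
QE | NULL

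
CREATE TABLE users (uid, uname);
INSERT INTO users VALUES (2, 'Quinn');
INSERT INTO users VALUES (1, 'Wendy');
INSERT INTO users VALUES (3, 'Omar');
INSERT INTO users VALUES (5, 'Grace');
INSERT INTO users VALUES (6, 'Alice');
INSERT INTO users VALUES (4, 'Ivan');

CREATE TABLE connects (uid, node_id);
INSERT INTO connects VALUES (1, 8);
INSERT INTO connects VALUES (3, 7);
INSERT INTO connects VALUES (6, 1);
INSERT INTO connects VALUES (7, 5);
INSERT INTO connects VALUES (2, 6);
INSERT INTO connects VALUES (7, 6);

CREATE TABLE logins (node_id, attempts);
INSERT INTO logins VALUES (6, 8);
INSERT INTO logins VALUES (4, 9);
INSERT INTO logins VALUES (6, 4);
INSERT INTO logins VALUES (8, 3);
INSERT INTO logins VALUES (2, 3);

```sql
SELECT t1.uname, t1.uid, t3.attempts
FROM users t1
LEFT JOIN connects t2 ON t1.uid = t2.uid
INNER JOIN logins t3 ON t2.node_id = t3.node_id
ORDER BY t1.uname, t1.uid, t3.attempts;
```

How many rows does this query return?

Joins associate left-to-right: users LEFT JOIN connects on uid gives 6 intermediate row(s).
Then INNER JOIN `logins t3` on node_id: keep only rows whose t2.node_id appears in t3.
Result: 3 row(s).

3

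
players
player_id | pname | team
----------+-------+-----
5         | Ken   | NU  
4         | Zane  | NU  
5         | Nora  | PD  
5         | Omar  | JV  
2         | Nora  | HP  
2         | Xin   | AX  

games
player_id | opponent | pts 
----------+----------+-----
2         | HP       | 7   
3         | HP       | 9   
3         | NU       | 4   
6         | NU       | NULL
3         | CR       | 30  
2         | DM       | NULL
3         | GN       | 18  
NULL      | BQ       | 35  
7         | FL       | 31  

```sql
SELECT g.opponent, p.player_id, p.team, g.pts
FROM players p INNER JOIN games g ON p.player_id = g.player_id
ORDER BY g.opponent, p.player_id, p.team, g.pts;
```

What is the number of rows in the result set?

4

INNER JOIN keeps only pairs where the ON condition holds.
Matching on p.player_id = g.player_id. A NULL in a compared column never satisfies the condition.
Matched pairs: 4.
Total: 4 rows.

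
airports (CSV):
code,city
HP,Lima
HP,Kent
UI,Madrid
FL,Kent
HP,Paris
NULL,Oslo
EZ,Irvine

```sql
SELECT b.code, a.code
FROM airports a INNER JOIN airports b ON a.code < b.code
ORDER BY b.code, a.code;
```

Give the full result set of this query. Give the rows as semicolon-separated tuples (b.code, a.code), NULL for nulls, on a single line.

(FL, EZ); (HP, EZ); (HP, EZ); (HP, EZ); (HP, FL); (HP, FL); (HP, FL); (UI, EZ); (UI, FL); (UI, HP); (UI, HP); (UI, HP)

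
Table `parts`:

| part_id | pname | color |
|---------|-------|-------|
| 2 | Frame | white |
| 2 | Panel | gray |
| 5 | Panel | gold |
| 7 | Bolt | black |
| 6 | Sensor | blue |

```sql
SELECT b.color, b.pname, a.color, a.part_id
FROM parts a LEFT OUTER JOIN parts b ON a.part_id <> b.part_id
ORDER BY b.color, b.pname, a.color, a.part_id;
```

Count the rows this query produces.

LEFT JOIN keeps every row from `parts a`; unmatched rows get NULL for `parts b`'s columns.
Matching on a.part_id <> b.part_id.
- a row (part_id=2): matches 3 b row(s) → 3 output row(s).
- a row (part_id=2): matches 3 b row(s) → 3 output row(s).
- a row (part_id=5): matches 4 b row(s) → 4 output row(s).
- a row (part_id=7): matches 4 b row(s) → 4 output row(s).
- a row (part_id=6): matches 4 b row(s) → 4 output row(s).
Total: 18 rows.

18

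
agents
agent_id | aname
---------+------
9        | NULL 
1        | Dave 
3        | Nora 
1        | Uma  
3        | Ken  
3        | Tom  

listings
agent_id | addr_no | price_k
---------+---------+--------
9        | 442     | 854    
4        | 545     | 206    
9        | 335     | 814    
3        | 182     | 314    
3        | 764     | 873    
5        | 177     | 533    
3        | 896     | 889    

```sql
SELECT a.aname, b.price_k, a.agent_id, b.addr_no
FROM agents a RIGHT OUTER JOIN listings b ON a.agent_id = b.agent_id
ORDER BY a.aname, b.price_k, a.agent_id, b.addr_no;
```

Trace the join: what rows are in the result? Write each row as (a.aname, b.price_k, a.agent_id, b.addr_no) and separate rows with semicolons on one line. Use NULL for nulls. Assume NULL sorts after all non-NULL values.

RIGHT JOIN keeps every row from `listings`; unmatched rows get NULL for `agents`'s columns.
Matching on a.agent_id = b.agent_id.
- a[0] agent_id=9 → 2 match(es) in b → 2 row(s).
- a[1] agent_id=1 → no match.
- a[2] agent_id=3 → 3 match(es) in b → 3 row(s).
- a[3] agent_id=1 → no match.
- a[4] agent_id=3 → 3 match(es) in b → 3 row(s).
- a[5] agent_id=3 → 3 match(es) in b → 3 row(s).
- 2 row(s) from b found no a partner → padded with NULL.

(Ken, 314, 3, 182); (Ken, 873, 3, 764); (Ken, 889, 3, 896); (Nora, 314, 3, 182); (Nora, 873, 3, 764); (Nora, 889, 3, 896); (Tom, 314, 3, 182); (Tom, 873, 3, 764); (Tom, 889, 3, 896); (NULL, 206, NULL, 545); (NULL, 533, NULL, 177); (NULL, 814, 9, 335); (NULL, 854, 9, 442)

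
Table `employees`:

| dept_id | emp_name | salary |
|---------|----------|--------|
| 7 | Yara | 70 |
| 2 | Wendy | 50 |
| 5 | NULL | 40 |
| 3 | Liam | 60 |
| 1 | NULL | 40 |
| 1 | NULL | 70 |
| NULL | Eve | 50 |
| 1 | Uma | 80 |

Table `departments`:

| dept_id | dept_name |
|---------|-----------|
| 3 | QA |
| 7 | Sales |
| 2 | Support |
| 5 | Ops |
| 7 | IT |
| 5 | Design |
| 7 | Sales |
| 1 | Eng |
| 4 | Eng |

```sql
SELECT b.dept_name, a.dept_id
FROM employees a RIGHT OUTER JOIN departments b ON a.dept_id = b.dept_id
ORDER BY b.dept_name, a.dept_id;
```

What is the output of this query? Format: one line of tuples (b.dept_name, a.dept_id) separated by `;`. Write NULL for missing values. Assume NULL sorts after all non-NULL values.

(Design, 5); (Eng, 1); (Eng, 1); (Eng, 1); (Eng, NULL); (IT, 7); (Ops, 5); (QA, 3); (Sales, 7); (Sales, 7); (Support, 2)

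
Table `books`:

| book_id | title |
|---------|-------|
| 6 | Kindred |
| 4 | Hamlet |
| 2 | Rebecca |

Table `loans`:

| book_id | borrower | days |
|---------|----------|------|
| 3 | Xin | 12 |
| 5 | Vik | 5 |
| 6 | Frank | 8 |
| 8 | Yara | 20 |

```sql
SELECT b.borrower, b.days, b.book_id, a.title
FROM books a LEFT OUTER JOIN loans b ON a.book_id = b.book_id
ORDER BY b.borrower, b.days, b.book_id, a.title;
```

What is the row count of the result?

LEFT JOIN keeps every row from `books`; unmatched rows get NULL for `loans`'s columns.
Matching on a.book_id = b.book_id.
Matched pairs: 1; unmatched a rows kept: 2.
Total: 1 matched + 2 padded = 3 rows.

3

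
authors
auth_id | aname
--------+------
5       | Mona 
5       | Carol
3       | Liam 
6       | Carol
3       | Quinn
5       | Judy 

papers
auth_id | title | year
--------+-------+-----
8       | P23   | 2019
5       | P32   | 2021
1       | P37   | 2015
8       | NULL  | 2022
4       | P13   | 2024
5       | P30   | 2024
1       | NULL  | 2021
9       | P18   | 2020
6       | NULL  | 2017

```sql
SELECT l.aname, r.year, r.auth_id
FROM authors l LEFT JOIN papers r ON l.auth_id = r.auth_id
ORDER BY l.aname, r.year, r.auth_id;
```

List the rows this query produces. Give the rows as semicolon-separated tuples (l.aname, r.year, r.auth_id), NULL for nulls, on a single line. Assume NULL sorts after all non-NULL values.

(Carol, 2017, 6); (Carol, 2021, 5); (Carol, 2024, 5); (Judy, 2021, 5); (Judy, 2024, 5); (Liam, NULL, NULL); (Mona, 2021, 5); (Mona, 2024, 5); (Quinn, NULL, NULL)

LEFT JOIN keeps every row from `authors`; unmatched rows get NULL for `papers`'s columns.
Matching on l.auth_id = r.auth_id.
Matched pairs: 7; unmatched l rows kept: 2.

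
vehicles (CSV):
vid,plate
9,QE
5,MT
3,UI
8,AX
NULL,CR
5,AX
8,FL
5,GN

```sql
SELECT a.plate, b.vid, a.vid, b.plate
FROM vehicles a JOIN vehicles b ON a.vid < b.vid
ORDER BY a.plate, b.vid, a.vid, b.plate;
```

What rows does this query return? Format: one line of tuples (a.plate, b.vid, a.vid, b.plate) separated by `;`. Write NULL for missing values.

INNER JOIN keeps only pairs where the ON condition holds.
Matching on a.vid < b.vid. A NULL in a compared column never satisfies the condition.
- a[0] vid=9 → no match; dropped.
- a[1] vid=5 → 3 match(es) in b → 3 row(s).
- a[2] vid=3 → 6 match(es) in b → 6 row(s).
- a[3] vid=8 → 1 match(es) in b → 1 row(s).
- a[4] vid=NULL → no match; dropped.
- a[5] vid=5 → 3 match(es) in b → 3 row(s).
- a[6] vid=8 → 1 match(es) in b → 1 row(s).
- a[7] vid=5 → 3 match(es) in b → 3 row(s).

(AX, 8, 5, AX); (AX, 8, 5, FL); (AX, 9, 5, QE); (AX, 9, 8, QE); (FL, 9, 8, QE); (GN, 8, 5, AX); (GN, 8, 5, FL); (GN, 9, 5, QE); (MT, 8, 5, AX); (MT, 8, 5, FL); (MT, 9, 5, QE); (UI, 5, 3, AX); (UI, 5, 3, GN); (UI, 5, 3, MT); (UI, 8, 3, AX); (UI, 8, 3, FL); (UI, 9, 3, QE)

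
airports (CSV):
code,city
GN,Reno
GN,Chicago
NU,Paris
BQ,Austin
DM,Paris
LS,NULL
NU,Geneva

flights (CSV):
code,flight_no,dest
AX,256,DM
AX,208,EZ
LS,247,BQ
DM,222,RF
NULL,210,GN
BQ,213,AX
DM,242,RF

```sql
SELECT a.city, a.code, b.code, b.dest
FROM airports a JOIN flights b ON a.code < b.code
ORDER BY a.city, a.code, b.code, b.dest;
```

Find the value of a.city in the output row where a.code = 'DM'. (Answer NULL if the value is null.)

INNER JOIN keeps only pairs where the ON condition holds.
Matching on a.code < b.code. A NULL in a compared column never satisfies the condition.
- code=GN: 1 matching b row(s), so 1 row(s) emitted.
- code=GN: 1 matching b row(s), so 1 row(s) emitted.
- code=NU: no matching b row, dropped.
- code=BQ: 3 matching b row(s), so 3 row(s) emitted.
- code=DM: 1 matching b row(s), so 1 row(s) emitted.
- code=LS: no matching b row, dropped.
- code=NU: no matching b row, dropped.

Paris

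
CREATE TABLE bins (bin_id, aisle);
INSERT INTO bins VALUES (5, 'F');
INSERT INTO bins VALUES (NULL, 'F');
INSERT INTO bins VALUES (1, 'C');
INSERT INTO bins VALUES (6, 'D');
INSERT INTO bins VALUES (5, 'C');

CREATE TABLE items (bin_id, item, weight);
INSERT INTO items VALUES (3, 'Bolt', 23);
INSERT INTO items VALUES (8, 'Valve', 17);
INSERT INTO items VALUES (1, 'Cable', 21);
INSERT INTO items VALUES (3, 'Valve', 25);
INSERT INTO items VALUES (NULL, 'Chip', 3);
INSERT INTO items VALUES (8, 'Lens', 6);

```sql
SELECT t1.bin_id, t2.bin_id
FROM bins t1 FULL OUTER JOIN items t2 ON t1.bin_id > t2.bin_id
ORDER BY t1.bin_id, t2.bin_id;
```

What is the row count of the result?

14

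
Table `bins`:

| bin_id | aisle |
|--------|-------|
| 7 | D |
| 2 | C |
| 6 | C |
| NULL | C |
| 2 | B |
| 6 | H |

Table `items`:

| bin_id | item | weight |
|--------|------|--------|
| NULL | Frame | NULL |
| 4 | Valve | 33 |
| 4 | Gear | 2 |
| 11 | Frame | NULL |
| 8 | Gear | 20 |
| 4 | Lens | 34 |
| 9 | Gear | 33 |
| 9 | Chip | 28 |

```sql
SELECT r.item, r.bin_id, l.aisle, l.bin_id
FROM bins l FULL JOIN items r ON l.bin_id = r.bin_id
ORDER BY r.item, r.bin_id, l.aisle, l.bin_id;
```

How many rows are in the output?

FULL OUTER JOIN keeps every row from both sides; unmatched rows get NULL for the other side's columns.
Matching on l.bin_id = r.bin_id. A NULL in a compared column never satisfies the condition.
- l (bin_id=7) has no partner → padded with NULL.
- l (bin_id=2) has no partner → padded with NULL.
- l (bin_id=6) has no partner → padded with NULL.
- l (bin_id=NULL) has no partner → padded with NULL.
- l (bin_id=2) has no partner → padded with NULL.
- l (bin_id=6) has no partner → padded with NULL.
- plus 8 unmatched r row(s), each kept with NULL l columns.
Total: 0 matched + 14 padded = 14 rows.

14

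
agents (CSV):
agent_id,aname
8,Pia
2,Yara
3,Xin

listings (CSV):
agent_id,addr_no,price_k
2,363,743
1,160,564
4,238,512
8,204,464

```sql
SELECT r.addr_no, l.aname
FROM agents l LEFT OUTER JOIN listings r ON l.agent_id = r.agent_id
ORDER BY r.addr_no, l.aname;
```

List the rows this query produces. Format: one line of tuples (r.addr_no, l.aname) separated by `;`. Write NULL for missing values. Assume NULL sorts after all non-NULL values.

(204, Pia); (363, Yara); (NULL, Xin)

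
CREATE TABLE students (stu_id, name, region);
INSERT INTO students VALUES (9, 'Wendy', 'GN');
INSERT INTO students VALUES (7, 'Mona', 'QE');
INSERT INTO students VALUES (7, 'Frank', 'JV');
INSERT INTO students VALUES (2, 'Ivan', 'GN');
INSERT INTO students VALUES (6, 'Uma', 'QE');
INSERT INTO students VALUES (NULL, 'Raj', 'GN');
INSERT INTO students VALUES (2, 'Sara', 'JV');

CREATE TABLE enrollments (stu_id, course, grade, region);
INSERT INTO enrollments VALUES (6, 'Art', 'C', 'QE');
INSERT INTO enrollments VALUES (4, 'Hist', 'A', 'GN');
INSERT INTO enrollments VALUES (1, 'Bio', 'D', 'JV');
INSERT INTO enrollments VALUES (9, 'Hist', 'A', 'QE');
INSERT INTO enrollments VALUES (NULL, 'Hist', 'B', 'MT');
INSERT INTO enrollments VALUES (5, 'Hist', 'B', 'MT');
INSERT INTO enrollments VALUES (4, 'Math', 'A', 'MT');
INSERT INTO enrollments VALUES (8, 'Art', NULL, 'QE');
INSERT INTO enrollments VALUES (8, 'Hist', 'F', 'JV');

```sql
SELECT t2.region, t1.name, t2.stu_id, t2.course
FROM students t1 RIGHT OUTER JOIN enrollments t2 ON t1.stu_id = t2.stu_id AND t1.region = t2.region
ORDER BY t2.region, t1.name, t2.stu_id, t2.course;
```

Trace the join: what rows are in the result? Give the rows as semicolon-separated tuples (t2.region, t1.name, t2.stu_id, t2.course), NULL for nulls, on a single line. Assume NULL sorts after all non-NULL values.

(GN, NULL, 4, Hist); (JV, NULL, 1, Bio); (JV, NULL, 8, Hist); (MT, NULL, 4, Math); (MT, NULL, 5, Hist); (MT, NULL, NULL, Hist); (QE, Uma, 6, Art); (QE, NULL, 8, Art); (QE, NULL, 9, Hist)

RIGHT JOIN keeps every row from `enrollments`; unmatched rows get NULL for `students`'s columns.
Matching on t1.stu_id = t2.stu_id AND t1.region = t2.region. A NULL in a compared column never satisfies the condition.
- stu_id=9, region=GN: no matching t2 row.
- stu_id=7, region=QE: no matching t2 row.
- stu_id=7, region=JV: no matching t2 row.
- stu_id=2, region=GN: no matching t2 row.
- stu_id=6, region=QE: 1 matching t2 row(s), so 1 row(s) emitted.
- stu_id=NULL, region=GN: no matching t2 row.
- stu_id=2, region=JV: no matching t2 row.
- plus 8 unmatched t2 row(s), each kept with NULL t1 columns.
After projecting and ordering:
t2.region | t1.name | t2.stu_id | t2.course
GN | NULL | 4 | Hist
JV | NULL | 1 | Bio
JV | NULL | 8 | Hist
MT | NULL | 4 | Math
MT | NULL | 5 | Hist
MT | NULL | NULL | Hist
QE | Uma | 6 | Art
QE | NULL | 8 | Art
QE | NULL | 9 | Hist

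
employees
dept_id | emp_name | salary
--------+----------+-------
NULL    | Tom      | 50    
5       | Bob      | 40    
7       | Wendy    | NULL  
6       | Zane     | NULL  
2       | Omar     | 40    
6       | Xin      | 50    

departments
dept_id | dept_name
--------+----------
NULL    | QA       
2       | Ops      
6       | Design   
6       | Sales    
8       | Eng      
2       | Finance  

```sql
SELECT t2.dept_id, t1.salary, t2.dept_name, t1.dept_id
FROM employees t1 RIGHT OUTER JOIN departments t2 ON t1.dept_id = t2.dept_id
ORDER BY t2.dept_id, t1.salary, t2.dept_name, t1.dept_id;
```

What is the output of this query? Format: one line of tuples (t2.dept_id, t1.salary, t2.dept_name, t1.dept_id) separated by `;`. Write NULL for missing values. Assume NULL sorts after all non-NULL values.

RIGHT JOIN keeps every row from `departments`; unmatched rows get NULL for `employees`'s columns.
Matching on t1.dept_id = t2.dept_id. A NULL in a compared column never satisfies the condition.
- t1 row (dept_id=NULL): no match.
- t1 row (dept_id=5): no match.
- t1 row (dept_id=7): no match.
- t1 row (dept_id=6): matches 2 t2 row(s) → 2 output row(s).
- t1 row (dept_id=2): matches 2 t2 row(s) → 2 output row(s).
- t1 row (dept_id=6): matches 2 t2 row(s) → 2 output row(s).
- plus 2 unmatched t2 row(s), each kept with NULL t1 columns.
After projecting and ordering:
t2.dept_id | t1.salary | t2.dept_name | t1.dept_id
2 | 40 | Finance | 2
2 | 40 | Ops | 2
6 | 50 | Design | 6
6 | 50 | Sales | 6
6 | NULL | Design | 6
6 | NULL | Sales | 6
8 | NULL | Eng | NULL
NULL | NULL | QA | NULL

(2, 40, Finance, 2); (2, 40, Ops, 2); (6, 50, Design, 6); (6, 50, Sales, 6); (6, NULL, Design, 6); (6, NULL, Sales, 6); (8, NULL, Eng, NULL); (NULL, NULL, QA, NULL)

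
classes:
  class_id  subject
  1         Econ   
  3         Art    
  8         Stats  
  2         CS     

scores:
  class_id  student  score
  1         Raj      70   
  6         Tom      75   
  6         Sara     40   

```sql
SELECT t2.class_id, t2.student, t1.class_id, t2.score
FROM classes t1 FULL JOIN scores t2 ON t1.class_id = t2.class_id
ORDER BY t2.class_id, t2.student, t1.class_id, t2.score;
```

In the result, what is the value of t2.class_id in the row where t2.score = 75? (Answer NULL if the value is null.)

6

FULL OUTER JOIN keeps every row from both sides; unmatched rows get NULL for the other side's columns.
Matching on t1.class_id = t2.class_id.
Matched pairs: 1; unmatched t1 rows kept: 3; unmatched t2 rows kept: 2.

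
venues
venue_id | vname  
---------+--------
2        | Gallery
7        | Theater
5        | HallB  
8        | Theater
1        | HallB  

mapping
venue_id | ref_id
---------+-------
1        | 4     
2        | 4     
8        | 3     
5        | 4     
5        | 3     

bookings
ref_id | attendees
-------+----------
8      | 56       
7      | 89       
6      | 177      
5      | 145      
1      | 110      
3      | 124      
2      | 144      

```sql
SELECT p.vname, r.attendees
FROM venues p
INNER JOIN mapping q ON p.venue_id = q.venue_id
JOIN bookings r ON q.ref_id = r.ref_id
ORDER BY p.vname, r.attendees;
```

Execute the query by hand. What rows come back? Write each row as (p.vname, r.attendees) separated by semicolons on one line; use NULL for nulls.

(HallB, 124); (Theater, 124)

Joins associate left-to-right: venues INNER JOIN mapping on venue_id gives 5 intermediate row(s).
Then INNER JOIN `bookings r` on ref_id: keep only rows whose q.ref_id appears in r.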